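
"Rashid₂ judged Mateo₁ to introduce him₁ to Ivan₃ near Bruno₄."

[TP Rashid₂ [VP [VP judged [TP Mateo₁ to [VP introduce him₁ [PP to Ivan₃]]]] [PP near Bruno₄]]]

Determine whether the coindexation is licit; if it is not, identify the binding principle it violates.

Principle B

The two coindexed NPs are *Mateo₁* and *him₁*.
*him₁* is a pronoun. Its binding domain is the embedded TP, whose subject is Mateo₁.
*Mateo₁* c-commands it within that domain and carries the same index.
The pronoun is locally bound → Principle B violation.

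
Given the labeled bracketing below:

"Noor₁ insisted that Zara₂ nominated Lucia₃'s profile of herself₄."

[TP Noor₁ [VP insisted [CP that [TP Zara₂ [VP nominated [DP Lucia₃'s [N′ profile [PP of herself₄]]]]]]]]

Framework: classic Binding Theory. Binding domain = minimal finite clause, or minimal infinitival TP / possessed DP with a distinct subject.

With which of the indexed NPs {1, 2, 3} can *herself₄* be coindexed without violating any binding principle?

*herself* is an anaphor, so Principle A applies: it must be bound in its binding domain.
Binding domain of *herself₄*: the possessed DP, whose subject is Lucia₃.
*Noor₁* c-commands the anaphor but is outside its binding domain → cannot satisfy Principle A.
*Zara₂* c-commands the anaphor but is outside its binding domain → cannot satisfy Principle A.
*Lucia₃* c-commands the anaphor within its binding domain → licit binder.

{3}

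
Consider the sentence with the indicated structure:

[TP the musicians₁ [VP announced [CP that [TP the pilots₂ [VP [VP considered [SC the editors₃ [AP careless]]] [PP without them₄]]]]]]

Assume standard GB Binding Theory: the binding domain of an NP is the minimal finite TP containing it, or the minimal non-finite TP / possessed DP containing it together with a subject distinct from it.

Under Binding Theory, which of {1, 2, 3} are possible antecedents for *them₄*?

*them* is a pronoun, so Principle B applies: it must be free in its binding domain.
Binding domain of *them₄*: the embedded TP, whose subject is the pilots₂.
*the musicians₁* c-commands the pronoun but from outside its binding domain, and is not c-commanded by it → coindexation permitted.
*the pilots₂* c-commands the pronoun within its binding domain → coindexation would violate Principle B.
*the editors₃* and the pronoun do not c-command one another → neither Principle B nor Principle C is at stake; coindexation permitted.

{1, 3}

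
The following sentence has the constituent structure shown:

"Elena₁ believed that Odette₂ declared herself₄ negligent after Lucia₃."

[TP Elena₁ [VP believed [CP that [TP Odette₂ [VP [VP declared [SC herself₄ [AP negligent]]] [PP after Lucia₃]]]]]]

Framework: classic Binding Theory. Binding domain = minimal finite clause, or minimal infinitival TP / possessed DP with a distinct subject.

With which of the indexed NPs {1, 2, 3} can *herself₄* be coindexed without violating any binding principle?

*herself* is an anaphor, so Principle A applies: it must be bound in its binding domain.
Binding domain of *herself₄*: the embedded TP, whose subject is Odette₂.
*Elena₁* c-commands the anaphor but is outside its binding domain → cannot satisfy Principle A.
*Odette₂* c-commands the anaphor within its binding domain → licit binder.
*Lucia₃* does not c-command the anaphor → cannot bind it.

{2}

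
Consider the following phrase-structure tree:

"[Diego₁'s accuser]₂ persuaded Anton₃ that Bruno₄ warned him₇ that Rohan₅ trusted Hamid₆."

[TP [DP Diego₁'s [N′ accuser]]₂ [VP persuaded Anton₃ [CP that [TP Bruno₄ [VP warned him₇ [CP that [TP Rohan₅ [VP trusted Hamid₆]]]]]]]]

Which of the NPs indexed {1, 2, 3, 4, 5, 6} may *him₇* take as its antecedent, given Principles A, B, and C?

{1, 2, 3}

*him* is a pronoun, so Principle B applies: it must be free in its binding domain.
Binding domain of *him₇*: the embedded TP, whose subject is Bruno₄.
*Diego₁* and the pronoun do not c-command one another → neither Principle B nor Principle C is at stake; coindexation permitted.
*[Diego₁'s accuser]₂* c-commands the pronoun but from outside its binding domain, and is not c-commanded by it → coindexation permitted.
*Anton₃* c-commands the pronoun but from outside its binding domain, and is not c-commanded by it → coindexation permitted.
*Bruno₄* c-commands the pronoun within its binding domain → coindexation would violate Principle B.
*Rohan₅*: the pronoun c-commands this R-expression → coindexation would violate Principle C on *Rohan₅*.
*Hamid₆*: the pronoun c-commands this R-expression → coindexation would violate Principle C on *Hamid₆*.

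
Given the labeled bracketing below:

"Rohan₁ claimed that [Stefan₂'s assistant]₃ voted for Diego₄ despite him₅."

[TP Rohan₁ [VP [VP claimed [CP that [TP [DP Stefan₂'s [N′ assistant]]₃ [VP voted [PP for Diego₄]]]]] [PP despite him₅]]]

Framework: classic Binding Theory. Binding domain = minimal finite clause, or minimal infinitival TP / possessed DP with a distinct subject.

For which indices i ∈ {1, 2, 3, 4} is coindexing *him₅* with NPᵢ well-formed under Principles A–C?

*him* is a pronoun, so Principle B applies: it must be free in its binding domain.
Binding domain of *him₅*: the matrix TP, whose subject is Rohan₁.
*Rohan₁* c-commands the pronoun within its binding domain → coindexation would violate Principle B.
*Stefan₂* and the pronoun do not c-command one another → neither Principle B nor Principle C is at stake; coindexation permitted.
*[Stefan₂'s assistant]₃* and the pronoun do not c-command one another → neither Principle B nor Principle C is at stake; coindexation permitted.
*Diego₄* and the pronoun do not c-command one another → neither Principle B nor Principle C is at stake; coindexation permitted.

{2, 3, 4}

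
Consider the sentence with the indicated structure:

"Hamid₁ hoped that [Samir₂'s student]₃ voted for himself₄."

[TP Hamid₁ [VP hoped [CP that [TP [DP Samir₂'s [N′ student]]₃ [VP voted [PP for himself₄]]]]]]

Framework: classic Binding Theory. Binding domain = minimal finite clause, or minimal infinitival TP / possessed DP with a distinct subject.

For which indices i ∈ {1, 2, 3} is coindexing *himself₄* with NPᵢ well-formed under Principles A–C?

{3}

*himself* is an anaphor, so Principle A applies: it must be bound in its binding domain.
Binding domain of *himself₄*: the embedded TP, whose subject is [Samir₂'s student]₃.
*Hamid₁* c-commands the anaphor but is outside its binding domain → cannot satisfy Principle A.
*Samir₂* does not c-command the anaphor → cannot bind it.
*[Samir₂'s student]₃* c-commands the anaphor within its binding domain → licit binder.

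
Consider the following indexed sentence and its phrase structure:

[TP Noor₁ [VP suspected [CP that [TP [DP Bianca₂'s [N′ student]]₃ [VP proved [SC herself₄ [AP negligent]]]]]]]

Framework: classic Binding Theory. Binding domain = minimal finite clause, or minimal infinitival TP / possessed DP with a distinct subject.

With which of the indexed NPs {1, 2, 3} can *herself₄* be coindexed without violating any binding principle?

*herself* is an anaphor, so Principle A applies: it must be bound in its binding domain.
Binding domain of *herself₄*: the embedded TP, whose subject is [Bianca₂'s student]₃.
*Noor₁* c-commands the anaphor but is outside its binding domain → cannot satisfy Principle A.
*Bianca₂* does not c-command the anaphor → cannot bind it.
*[Bianca₂'s student]₃* c-commands the anaphor within its binding domain → licit binder.

{3}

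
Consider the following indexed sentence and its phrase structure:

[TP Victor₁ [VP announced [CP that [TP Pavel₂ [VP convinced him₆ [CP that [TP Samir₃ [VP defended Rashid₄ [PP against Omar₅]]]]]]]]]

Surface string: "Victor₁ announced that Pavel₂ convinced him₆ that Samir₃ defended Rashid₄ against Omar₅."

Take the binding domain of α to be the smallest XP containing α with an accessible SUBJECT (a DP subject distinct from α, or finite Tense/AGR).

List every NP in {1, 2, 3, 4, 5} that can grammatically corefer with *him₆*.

{1}

*him* is a pronoun, so Principle B applies: it must be free in its binding domain.
Binding domain of *him₆*: the embedded TP, whose subject is Pavel₂.
*Victor₁* c-commands the pronoun but from outside its binding domain, and is not c-commanded by it → coindexation permitted.
*Pavel₂* c-commands the pronoun within its binding domain → coindexation would violate Principle B.
*Samir₃*: the pronoun c-commands this R-expression → coindexation would violate Principle C on *Samir₃*.
*Rashid₄*: the pronoun c-commands this R-expression → coindexation would violate Principle C on *Rashid₄*.
*Omar₅*: the pronoun c-commands this R-expression → coindexation would violate Principle C on *Omar₅*.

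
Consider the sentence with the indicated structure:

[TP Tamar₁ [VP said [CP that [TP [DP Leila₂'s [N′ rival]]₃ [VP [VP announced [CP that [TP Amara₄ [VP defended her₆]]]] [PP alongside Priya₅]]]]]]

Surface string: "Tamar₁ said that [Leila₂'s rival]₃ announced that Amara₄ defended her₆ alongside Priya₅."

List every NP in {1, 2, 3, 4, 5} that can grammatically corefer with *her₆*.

{1, 2, 3, 5}

*her* is a pronoun, so Principle B applies: it must be free in its binding domain.
Binding domain of *her₆*: the embedded TP, whose subject is Amara₄.
*Tamar₁* c-commands the pronoun but from outside its binding domain, and is not c-commanded by it → coindexation permitted.
*Leila₂* and the pronoun do not c-command one another → neither Principle B nor Principle C is at stake; coindexation permitted.
*[Leila₂'s rival]₃* c-commands the pronoun but from outside its binding domain, and is not c-commanded by it → coindexation permitted.
*Amara₄* c-commands the pronoun within its binding domain → coindexation would violate Principle B.
*Priya₅* and the pronoun do not c-command one another → neither Principle B nor Principle C is at stake; coindexation permitted.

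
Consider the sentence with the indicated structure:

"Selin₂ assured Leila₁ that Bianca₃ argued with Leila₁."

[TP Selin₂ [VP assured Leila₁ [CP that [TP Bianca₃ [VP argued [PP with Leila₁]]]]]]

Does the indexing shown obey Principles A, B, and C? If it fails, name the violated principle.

The two coindexed NPs are *Leila₁* (the higher occurrence) and *Leila₁* (the lower occurrence).
*Leila₁* (the lower occurrence) is an R-expression. Principle C requires it to be free everywhere.
*Leila₁* (the higher occurrence) c-commands it and carries the same index.
The R-expression is bound → Principle C violation.

Principle C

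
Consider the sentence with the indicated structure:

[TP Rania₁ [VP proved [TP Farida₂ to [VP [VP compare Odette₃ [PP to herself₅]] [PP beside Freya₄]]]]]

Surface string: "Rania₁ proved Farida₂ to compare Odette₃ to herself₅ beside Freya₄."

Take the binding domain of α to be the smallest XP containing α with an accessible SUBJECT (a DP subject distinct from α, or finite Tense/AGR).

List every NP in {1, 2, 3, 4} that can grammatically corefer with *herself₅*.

*herself* is an anaphor, so Principle A applies: it must be bound in its binding domain.
Binding domain of *herself₅*: the embedded TP, whose subject is Farida₂.
*Rania₁* c-commands the anaphor but is outside its binding domain → cannot satisfy Principle A.
*Farida₂* c-commands the anaphor within its binding domain → licit binder.
*Odette₃* c-commands the anaphor within its binding domain → licit binder.
*Freya₄* does not c-command the anaphor → cannot bind it.

{2, 3}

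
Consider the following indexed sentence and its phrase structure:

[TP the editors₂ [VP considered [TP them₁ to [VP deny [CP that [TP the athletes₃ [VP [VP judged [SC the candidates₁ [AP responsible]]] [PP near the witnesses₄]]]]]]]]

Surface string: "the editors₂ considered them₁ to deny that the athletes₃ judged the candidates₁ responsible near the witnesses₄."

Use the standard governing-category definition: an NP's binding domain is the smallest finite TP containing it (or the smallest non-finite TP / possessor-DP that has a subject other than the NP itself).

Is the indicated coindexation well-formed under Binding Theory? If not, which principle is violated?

Principle C

The two coindexed NPs are *them₁* and *the candidates₁*.
*the candidates₁* is an R-expression. Principle C requires it to be free everywhere.
*them₁* c-commands it and carries the same index.
The R-expression is bound → Principle C violation.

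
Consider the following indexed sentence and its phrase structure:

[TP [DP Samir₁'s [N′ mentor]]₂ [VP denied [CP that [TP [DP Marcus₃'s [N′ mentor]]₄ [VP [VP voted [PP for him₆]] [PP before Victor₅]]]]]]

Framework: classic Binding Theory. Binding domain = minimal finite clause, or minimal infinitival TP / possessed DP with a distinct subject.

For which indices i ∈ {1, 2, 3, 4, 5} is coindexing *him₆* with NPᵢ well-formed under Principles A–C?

{1, 2, 3, 5}

*him* is a pronoun, so Principle B applies: it must be free in its binding domain.
Binding domain of *him₆*: the embedded TP, whose subject is [Marcus₃'s mentor]₄.
*Samir₁* and the pronoun do not c-command one another → neither Principle B nor Principle C is at stake; coindexation permitted.
*[Samir₁'s mentor]₂* c-commands the pronoun but from outside its binding domain, and is not c-commanded by it → coindexation permitted.
*Marcus₃* and the pronoun do not c-command one another → neither Principle B nor Principle C is at stake; coindexation permitted.
*[Marcus₃'s mentor]₄* c-commands the pronoun within its binding domain → coindexation would violate Principle B.
*Victor₅* and the pronoun do not c-command one another → neither Principle B nor Principle C is at stake; coindexation permitted.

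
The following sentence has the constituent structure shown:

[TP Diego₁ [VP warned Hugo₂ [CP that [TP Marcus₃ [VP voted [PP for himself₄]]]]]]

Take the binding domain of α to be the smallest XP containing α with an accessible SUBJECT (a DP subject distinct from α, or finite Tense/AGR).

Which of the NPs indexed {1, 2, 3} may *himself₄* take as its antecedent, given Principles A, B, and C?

*himself* is an anaphor, so Principle A applies: it must be bound in its binding domain.
Binding domain of *himself₄*: the embedded TP, whose subject is Marcus₃.
*Diego₁* c-commands the anaphor but is outside its binding domain → cannot satisfy Principle A.
*Hugo₂* c-commands the anaphor but is outside its binding domain → cannot satisfy Principle A.
*Marcus₃* c-commands the anaphor within its binding domain → licit binder.

{3}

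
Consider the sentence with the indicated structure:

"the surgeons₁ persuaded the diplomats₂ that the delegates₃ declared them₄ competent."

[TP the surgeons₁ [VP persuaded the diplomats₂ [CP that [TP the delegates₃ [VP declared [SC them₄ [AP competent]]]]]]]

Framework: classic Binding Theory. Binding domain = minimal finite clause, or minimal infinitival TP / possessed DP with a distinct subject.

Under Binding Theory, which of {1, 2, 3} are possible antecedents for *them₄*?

{1, 2}

*them* is a pronoun, so Principle B applies: it must be free in its binding domain.
Binding domain of *them₄*: the embedded TP, whose subject is the delegates₃.
*the surgeons₁* c-commands the pronoun but from outside its binding domain, and is not c-commanded by it → coindexation permitted.
*the diplomats₂* c-commands the pronoun but from outside its binding domain, and is not c-commanded by it → coindexation permitted.
*the delegates₃* c-commands the pronoun within its binding domain → coindexation would violate Principle B.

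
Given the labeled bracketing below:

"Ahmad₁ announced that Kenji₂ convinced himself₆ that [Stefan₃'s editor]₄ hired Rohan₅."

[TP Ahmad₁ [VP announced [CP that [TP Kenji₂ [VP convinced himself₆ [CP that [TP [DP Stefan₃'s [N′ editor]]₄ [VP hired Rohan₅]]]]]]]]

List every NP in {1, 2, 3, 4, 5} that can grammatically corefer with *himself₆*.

{2}

*himself* is an anaphor, so Principle A applies: it must be bound in its binding domain.
Binding domain of *himself₆*: the embedded TP, whose subject is Kenji₂.
*Ahmad₁* c-commands the anaphor but is outside its binding domain → cannot satisfy Principle A.
*Kenji₂* c-commands the anaphor within its binding domain → licit binder.
*Stefan₃* does not c-command the anaphor → cannot bind it.
*[Stefan₃'s editor]₄* does not c-command the anaphor → cannot bind it.
*Rohan₅* does not c-command the anaphor → cannot bind it.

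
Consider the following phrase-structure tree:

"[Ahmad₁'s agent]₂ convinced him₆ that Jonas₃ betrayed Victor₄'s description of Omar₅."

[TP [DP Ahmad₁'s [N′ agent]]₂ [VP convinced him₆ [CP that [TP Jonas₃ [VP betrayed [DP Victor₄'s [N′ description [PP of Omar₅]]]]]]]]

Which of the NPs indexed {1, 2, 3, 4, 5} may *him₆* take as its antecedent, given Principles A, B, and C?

*him* is a pronoun, so Principle B applies: it must be free in its binding domain.
Binding domain of *him₆*: the matrix TP, whose subject is [Ahmad₁'s agent]₂.
*Ahmad₁* and the pronoun do not c-command one another → neither Principle B nor Principle C is at stake; coindexation permitted.
*[Ahmad₁'s agent]₂* c-commands the pronoun within its binding domain → coindexation would violate Principle B.
*Jonas₃*: the pronoun c-commands this R-expression → coindexation would violate Principle C on *Jonas₃*.
*Victor₄*: the pronoun c-commands this R-expression → coindexation would violate Principle C on *Victor₄*.
*Omar₅*: the pronoun c-commands this R-expression → coindexation would violate Principle C on *Omar₅*.

{1}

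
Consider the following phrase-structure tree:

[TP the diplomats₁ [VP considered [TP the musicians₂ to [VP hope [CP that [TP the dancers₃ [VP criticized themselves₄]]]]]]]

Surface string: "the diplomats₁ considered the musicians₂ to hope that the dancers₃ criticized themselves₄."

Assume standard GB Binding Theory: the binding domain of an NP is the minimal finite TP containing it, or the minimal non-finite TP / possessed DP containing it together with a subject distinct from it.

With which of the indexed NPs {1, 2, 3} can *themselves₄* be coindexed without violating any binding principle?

*themselves* is an anaphor, so Principle A applies: it must be bound in its binding domain.
Binding domain of *themselves₄*: the embedded TP, whose subject is the dancers₃.
*the diplomats₁* c-commands the anaphor but is outside its binding domain → cannot satisfy Principle A.
*the musicians₂* c-commands the anaphor but is outside its binding domain → cannot satisfy Principle A.
*the dancers₃* c-commands the anaphor within its binding domain → licit binder.

{3}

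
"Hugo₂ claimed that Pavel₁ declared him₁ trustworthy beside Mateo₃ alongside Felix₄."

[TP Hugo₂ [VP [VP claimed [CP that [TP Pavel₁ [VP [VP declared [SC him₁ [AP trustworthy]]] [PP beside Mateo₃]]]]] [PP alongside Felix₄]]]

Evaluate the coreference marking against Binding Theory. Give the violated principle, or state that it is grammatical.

The two coindexed NPs are *Pavel₁* and *him₁*.
*him₁* is a pronoun. Its binding domain is the embedded TP, whose subject is Pavel₁.
*Pavel₁* c-commands it within that domain and carries the same index.
The pronoun is locally bound → Principle B violation.

Principle B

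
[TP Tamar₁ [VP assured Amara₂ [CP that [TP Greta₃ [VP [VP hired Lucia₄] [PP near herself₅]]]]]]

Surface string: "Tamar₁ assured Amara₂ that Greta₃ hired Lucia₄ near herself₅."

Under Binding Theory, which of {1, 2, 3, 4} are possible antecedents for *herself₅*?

{3}

*herself* is an anaphor, so Principle A applies: it must be bound in its binding domain.
Binding domain of *herself₅*: the embedded TP, whose subject is Greta₃.
*Tamar₁* c-commands the anaphor but is outside its binding domain → cannot satisfy Principle A.
*Amara₂* c-commands the anaphor but is outside its binding domain → cannot satisfy Principle A.
*Greta₃* c-commands the anaphor within its binding domain → licit binder.
*Lucia₄* does not c-command the anaphor → cannot bind it.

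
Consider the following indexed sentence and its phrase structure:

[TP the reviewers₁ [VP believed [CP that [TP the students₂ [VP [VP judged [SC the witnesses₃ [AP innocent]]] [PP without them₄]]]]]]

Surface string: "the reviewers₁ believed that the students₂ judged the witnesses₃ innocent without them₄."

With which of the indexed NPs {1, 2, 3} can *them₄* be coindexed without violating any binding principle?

{1, 3}

*them* is a pronoun, so Principle B applies: it must be free in its binding domain.
Binding domain of *them₄*: the embedded TP, whose subject is the students₂.
*the reviewers₁* c-commands the pronoun but from outside its binding domain, and is not c-commanded by it → coindexation permitted.
*the students₂* c-commands the pronoun within its binding domain → coindexation would violate Principle B.
*the witnesses₃* and the pronoun do not c-command one another → neither Principle B nor Principle C is at stake; coindexation permitted.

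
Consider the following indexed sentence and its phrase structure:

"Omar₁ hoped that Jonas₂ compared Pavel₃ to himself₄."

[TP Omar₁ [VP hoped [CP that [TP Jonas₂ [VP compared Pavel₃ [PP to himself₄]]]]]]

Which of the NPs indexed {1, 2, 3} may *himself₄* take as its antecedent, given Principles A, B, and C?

*himself* is an anaphor, so Principle A applies: it must be bound in its binding domain.
Binding domain of *himself₄*: the embedded TP, whose subject is Jonas₂.
*Omar₁* c-commands the anaphor but is outside its binding domain → cannot satisfy Principle A.
*Jonas₂* c-commands the anaphor within its binding domain → licit binder.
*Pavel₃* c-commands the anaphor within its binding domain → licit binder.

{2, 3}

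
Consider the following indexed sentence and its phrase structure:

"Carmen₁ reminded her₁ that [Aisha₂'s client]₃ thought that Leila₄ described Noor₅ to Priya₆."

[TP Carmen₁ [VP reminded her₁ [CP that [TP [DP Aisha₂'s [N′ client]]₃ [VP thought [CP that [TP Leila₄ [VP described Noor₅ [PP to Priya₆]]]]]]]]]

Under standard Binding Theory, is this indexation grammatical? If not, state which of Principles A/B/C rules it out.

The two coindexed NPs are *Carmen₁* and *her₁*.
*her₁* is a pronoun. Its binding domain is the matrix TP, whose subject is Carmen₁.
*Carmen₁* c-commands it within that domain and carries the same index.
The pronoun is locally bound → Principle B violation.

Principle B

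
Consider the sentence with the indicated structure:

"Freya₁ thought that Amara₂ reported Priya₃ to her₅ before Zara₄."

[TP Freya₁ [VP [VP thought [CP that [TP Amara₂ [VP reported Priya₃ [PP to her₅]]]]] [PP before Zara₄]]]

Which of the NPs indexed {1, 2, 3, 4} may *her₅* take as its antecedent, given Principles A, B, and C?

{1, 4}

*her* is a pronoun, so Principle B applies: it must be free in its binding domain.
Binding domain of *her₅*: the embedded TP, whose subject is Amara₂.
*Freya₁* c-commands the pronoun but from outside its binding domain, and is not c-commanded by it → coindexation permitted.
*Amara₂* c-commands the pronoun within its binding domain → coindexation would violate Principle B.
*Priya₃* c-commands the pronoun within its binding domain → coindexation would violate Principle B.
*Zara₄* and the pronoun do not c-command one another → neither Principle B nor Principle C is at stake; coindexation permitted.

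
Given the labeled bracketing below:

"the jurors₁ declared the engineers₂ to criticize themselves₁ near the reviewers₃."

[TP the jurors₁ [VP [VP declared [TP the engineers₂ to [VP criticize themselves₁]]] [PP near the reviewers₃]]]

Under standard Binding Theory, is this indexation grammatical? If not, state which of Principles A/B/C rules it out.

Principle A

The two coindexed NPs are *the jurors₁* and *themselves₁*.
*themselves₁* is an anaphor. Principle A requires it to be bound within its binding domain — the embedded TP, whose subject is the engineers₂.
Within that domain it is c-commanded by *the engineers₂*, which does not share its index.
*the jurors₁* does c-command the anaphor, but from outside its binding domain.
The anaphor is unbound in its domain → Principle A violation.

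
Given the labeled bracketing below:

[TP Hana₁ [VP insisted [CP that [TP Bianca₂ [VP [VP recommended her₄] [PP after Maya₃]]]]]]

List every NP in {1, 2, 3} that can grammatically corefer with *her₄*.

{1, 3}

*her* is a pronoun, so Principle B applies: it must be free in its binding domain.
Binding domain of *her₄*: the embedded TP, whose subject is Bianca₂.
*Hana₁* c-commands the pronoun but from outside its binding domain, and is not c-commanded by it → coindexation permitted.
*Bianca₂* c-commands the pronoun within its binding domain → coindexation would violate Principle B.
*Maya₃* and the pronoun do not c-command one another → neither Principle B nor Principle C is at stake; coindexation permitted.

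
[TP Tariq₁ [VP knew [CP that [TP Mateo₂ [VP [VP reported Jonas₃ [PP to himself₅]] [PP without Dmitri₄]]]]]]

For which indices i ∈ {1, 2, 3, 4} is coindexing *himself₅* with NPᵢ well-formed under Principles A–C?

{2, 3}

*himself* is an anaphor, so Principle A applies: it must be bound in its binding domain.
Binding domain of *himself₅*: the embedded TP, whose subject is Mateo₂.
*Tariq₁* c-commands the anaphor but is outside its binding domain → cannot satisfy Principle A.
*Mateo₂* c-commands the anaphor within its binding domain → licit binder.
*Jonas₃* c-commands the anaphor within its binding domain → licit binder.
*Dmitri₄* does not c-command the anaphor → cannot bind it.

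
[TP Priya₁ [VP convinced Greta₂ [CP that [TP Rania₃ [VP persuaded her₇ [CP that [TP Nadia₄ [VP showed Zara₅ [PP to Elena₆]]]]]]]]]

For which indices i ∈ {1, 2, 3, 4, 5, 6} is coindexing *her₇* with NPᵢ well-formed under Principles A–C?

{1, 2}

*her* is a pronoun, so Principle B applies: it must be free in its binding domain.
Binding domain of *her₇*: the embedded TP, whose subject is Rania₃.
*Priya₁* c-commands the pronoun but from outside its binding domain, and is not c-commanded by it → coindexation permitted.
*Greta₂* c-commands the pronoun but from outside its binding domain, and is not c-commanded by it → coindexation permitted.
*Rania₃* c-commands the pronoun within its binding domain → coindexation would violate Principle B.
*Nadia₄*: the pronoun c-commands this R-expression → coindexation would violate Principle C on *Nadia₄*.
*Zara₅*: the pronoun c-commands this R-expression → coindexation would violate Principle C on *Zara₅*.
*Elena₆*: the pronoun c-commands this R-expression → coindexation would violate Principle C on *Elena₆*.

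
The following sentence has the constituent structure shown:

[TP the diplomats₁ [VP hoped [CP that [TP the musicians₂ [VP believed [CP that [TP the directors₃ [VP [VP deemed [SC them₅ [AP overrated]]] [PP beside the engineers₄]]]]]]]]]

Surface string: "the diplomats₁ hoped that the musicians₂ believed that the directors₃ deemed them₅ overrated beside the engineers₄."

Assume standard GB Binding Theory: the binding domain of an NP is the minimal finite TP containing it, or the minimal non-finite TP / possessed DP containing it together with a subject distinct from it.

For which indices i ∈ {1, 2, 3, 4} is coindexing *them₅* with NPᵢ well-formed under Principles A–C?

*them* is a pronoun, so Principle B applies: it must be free in its binding domain.
Binding domain of *them₅*: the embedded TP, whose subject is the directors₃.
*the diplomats₁* c-commands the pronoun but from outside its binding domain, and is not c-commanded by it → coindexation permitted.
*the musicians₂* c-commands the pronoun but from outside its binding domain, and is not c-commanded by it → coindexation permitted.
*the directors₃* c-commands the pronoun within its binding domain → coindexation would violate Principle B.
*the engineers₄* and the pronoun do not c-command one another → neither Principle B nor Principle C is at stake; coindexation permitted.

{1, 2, 4}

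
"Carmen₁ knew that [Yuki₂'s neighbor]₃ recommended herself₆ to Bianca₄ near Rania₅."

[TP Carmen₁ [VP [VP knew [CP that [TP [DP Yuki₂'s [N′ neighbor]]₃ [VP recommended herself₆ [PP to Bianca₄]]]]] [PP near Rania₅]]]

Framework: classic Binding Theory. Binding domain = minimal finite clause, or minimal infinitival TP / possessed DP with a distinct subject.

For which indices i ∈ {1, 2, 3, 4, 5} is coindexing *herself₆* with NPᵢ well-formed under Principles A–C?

*herself* is an anaphor, so Principle A applies: it must be bound in its binding domain.
Binding domain of *herself₆*: the embedded TP, whose subject is [Yuki₂'s neighbor]₃.
*Carmen₁* c-commands the anaphor but is outside its binding domain → cannot satisfy Principle A.
*Yuki₂* does not c-command the anaphor → cannot bind it.
*[Yuki₂'s neighbor]₃* c-commands the anaphor within its binding domain → licit binder.
*Bianca₄* does not c-command the anaphor → cannot bind it.
*Rania₅* does not c-command the anaphor → cannot bind it.

{3}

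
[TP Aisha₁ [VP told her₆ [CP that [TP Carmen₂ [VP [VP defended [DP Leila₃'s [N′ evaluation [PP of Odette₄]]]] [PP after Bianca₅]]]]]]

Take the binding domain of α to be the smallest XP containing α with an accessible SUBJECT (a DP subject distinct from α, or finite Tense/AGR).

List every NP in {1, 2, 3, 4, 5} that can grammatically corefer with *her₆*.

*her* is a pronoun, so Principle B applies: it must be free in its binding domain.
Binding domain of *her₆*: the matrix TP, whose subject is Aisha₁.
*Aisha₁* c-commands the pronoun within its binding domain → coindexation would violate Principle B.
*Carmen₂*: the pronoun c-commands this R-expression → coindexation would violate Principle C on *Carmen₂*.
*Leila₃*: the pronoun c-commands this R-expression → coindexation would violate Principle C on *Leila₃*.
*Odette₄*: the pronoun c-commands this R-expression → coindexation would violate Principle C on *Odette₄*.
*Bianca₅*: the pronoun c-commands this R-expression → coindexation would violate Principle C on *Bianca₅*.

none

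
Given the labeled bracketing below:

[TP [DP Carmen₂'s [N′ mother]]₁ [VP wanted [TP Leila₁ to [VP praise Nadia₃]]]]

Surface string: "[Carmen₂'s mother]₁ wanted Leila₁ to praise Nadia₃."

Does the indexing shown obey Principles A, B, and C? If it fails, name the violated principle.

Principle C

The two coindexed NPs are *[Carmen₂'s mother]₁* and *Leila₁*.
*Leila₁* is an R-expression. Principle C requires it to be free everywhere.
*[Carmen₂'s mother]₁* c-commands it and carries the same index.
The R-expression is bound → Principle C violation.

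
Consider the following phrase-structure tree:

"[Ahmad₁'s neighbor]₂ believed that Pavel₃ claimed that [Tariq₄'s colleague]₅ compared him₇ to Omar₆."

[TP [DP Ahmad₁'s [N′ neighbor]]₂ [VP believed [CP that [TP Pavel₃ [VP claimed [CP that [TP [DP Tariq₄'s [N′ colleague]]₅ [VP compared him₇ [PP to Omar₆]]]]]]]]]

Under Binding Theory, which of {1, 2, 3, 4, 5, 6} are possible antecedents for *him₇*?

*him* is a pronoun, so Principle B applies: it must be free in its binding domain.
Binding domain of *him₇*: the embedded TP, whose subject is [Tariq₄'s colleague]₅.
*Ahmad₁* and the pronoun do not c-command one another → neither Principle B nor Principle C is at stake; coindexation permitted.
*[Ahmad₁'s neighbor]₂* c-commands the pronoun but from outside its binding domain, and is not c-commanded by it → coindexation permitted.
*Pavel₃* c-commands the pronoun but from outside its binding domain, and is not c-commanded by it → coindexation permitted.
*Tariq₄* and the pronoun do not c-command one another → neither Principle B nor Principle C is at stake; coindexation permitted.
*[Tariq₄'s colleague]₅* c-commands the pronoun within its binding domain → coindexation would violate Principle B.
*Omar₆*: the pronoun c-commands this R-expression → coindexation would violate Principle C on *Omar₆*.

{1, 2, 3, 4}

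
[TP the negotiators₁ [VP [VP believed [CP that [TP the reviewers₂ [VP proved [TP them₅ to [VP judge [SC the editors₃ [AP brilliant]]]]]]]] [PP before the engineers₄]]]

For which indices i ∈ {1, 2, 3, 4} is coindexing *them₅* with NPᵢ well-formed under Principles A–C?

*them* is a pronoun, so Principle B applies: it must be free in its binding domain.
Binding domain of *them₅*: the embedded TP, whose subject is the reviewers₂.
*the negotiators₁* c-commands the pronoun but from outside its binding domain, and is not c-commanded by it → coindexation permitted.
*the reviewers₂* c-commands the pronoun within its binding domain → coindexation would violate Principle B.
*the editors₃*: the pronoun c-commands this R-expression → coindexation would violate Principle C on *the editors₃*.
*the engineers₄* and the pronoun do not c-command one another → neither Principle B nor Principle C is at stake; coindexation permitted.

{1, 4}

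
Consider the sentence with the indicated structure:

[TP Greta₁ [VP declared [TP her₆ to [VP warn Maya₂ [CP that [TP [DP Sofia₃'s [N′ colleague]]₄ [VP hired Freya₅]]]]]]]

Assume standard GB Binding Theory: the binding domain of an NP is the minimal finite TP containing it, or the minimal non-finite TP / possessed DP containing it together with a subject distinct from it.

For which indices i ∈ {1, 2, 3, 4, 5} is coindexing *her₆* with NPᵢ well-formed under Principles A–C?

none

*her* is a pronoun, so Principle B applies: it must be free in its binding domain.
Binding domain of *her₆*: the matrix TP, whose subject is Greta₁.
*Greta₁* c-commands the pronoun within its binding domain → coindexation would violate Principle B.
*Maya₂*: the pronoun c-commands this R-expression → coindexation would violate Principle C on *Maya₂*.
*Sofia₃*: the pronoun c-commands this R-expression → coindexation would violate Principle C on *Sofia₃*.
*[Sofia₃'s colleague]₄*: the pronoun c-commands this R-expression → coindexation would violate Principle C on *[Sofia₃'s colleague]₄*.
*Freya₅*: the pronoun c-commands this R-expression → coindexation would violate Principle C on *Freya₅*.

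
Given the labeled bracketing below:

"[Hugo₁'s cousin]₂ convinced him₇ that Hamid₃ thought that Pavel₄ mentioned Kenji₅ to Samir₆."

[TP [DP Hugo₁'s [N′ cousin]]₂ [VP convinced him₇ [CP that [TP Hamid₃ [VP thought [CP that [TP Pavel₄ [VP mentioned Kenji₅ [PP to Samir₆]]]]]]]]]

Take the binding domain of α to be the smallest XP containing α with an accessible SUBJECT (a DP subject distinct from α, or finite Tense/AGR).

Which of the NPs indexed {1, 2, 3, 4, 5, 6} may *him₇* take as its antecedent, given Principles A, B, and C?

{1}

*him* is a pronoun, so Principle B applies: it must be free in its binding domain.
Binding domain of *him₇*: the matrix TP, whose subject is [Hugo₁'s cousin]₂.
*Hugo₁* and the pronoun do not c-command one another → neither Principle B nor Principle C is at stake; coindexation permitted.
*[Hugo₁'s cousin]₂* c-commands the pronoun within its binding domain → coindexation would violate Principle B.
*Hamid₃*: the pronoun c-commands this R-expression → coindexation would violate Principle C on *Hamid₃*.
*Pavel₄*: the pronoun c-commands this R-expression → coindexation would violate Principle C on *Pavel₄*.
*Kenji₅*: the pronoun c-commands this R-expression → coindexation would violate Principle C on *Kenji₅*.
*Samir₆*: the pronoun c-commands this R-expression → coindexation would violate Principle C on *Samir₆*.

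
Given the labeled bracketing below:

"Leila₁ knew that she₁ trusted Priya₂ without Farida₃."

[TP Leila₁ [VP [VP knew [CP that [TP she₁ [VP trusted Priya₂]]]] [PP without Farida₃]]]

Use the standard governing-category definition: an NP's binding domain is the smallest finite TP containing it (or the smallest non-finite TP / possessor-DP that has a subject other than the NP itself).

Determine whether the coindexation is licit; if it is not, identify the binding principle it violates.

The two coindexed NPs are *Leila₁* and *she₁*.
*she₁* is a pronoun; nothing c-commands it within its binding domain (the embedded TP.), so Principle B holds trivially.
*Leila₁* is an R-expression; *she₁* does not c-command it, and no other NP shares its index, so Principle C is satisfied.
All principles are respected.

grammatical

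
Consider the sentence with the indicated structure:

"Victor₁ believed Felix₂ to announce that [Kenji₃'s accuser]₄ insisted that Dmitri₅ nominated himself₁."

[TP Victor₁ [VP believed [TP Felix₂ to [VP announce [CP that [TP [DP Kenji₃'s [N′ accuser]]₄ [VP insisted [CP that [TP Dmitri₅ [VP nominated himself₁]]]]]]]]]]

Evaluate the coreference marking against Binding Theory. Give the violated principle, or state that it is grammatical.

The two coindexed NPs are *Victor₁* and *himself₁*.
*himself₁* is an anaphor. Principle A requires it to be bound within its binding domain — the embedded TP, whose subject is Dmitri₅.
Within that domain it is c-commanded by *Dmitri₅*, which does not share its index.
*Victor₁* does c-command the anaphor, but from outside its binding domain.
The anaphor is unbound in its domain → Principle A violation.

Principle A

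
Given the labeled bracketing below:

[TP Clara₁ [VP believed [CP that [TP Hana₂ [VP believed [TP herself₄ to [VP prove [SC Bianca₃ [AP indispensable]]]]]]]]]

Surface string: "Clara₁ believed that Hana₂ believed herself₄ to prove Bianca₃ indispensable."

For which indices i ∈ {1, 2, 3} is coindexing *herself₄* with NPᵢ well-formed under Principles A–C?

*herself* is an anaphor, so Principle A applies: it must be bound in its binding domain.
Binding domain of *herself₄*: the embedded TP, whose subject is Hana₂.
*Clara₁* c-commands the anaphor but is outside its binding domain → cannot satisfy Principle A.
*Hana₂* c-commands the anaphor within its binding domain → licit binder.
*Bianca₃* does not c-command the anaphor → cannot bind it.

{2}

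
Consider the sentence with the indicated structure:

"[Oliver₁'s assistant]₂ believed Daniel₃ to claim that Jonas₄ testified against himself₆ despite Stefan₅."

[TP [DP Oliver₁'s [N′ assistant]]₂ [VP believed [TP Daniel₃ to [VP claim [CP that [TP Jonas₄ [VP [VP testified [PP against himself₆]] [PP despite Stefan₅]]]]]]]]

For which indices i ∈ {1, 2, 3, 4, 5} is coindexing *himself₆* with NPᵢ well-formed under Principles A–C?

{4}

*himself* is an anaphor, so Principle A applies: it must be bound in its binding domain.
Binding domain of *himself₆*: the embedded TP, whose subject is Jonas₄.
*Oliver₁* does not c-command the anaphor → cannot bind it.
*[Oliver₁'s assistant]₂* c-commands the anaphor but is outside its binding domain → cannot satisfy Principle A.
*Daniel₃* c-commands the anaphor but is outside its binding domain → cannot satisfy Principle A.
*Jonas₄* c-commands the anaphor within its binding domain → licit binder.
*Stefan₅* does not c-command the anaphor → cannot bind it.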